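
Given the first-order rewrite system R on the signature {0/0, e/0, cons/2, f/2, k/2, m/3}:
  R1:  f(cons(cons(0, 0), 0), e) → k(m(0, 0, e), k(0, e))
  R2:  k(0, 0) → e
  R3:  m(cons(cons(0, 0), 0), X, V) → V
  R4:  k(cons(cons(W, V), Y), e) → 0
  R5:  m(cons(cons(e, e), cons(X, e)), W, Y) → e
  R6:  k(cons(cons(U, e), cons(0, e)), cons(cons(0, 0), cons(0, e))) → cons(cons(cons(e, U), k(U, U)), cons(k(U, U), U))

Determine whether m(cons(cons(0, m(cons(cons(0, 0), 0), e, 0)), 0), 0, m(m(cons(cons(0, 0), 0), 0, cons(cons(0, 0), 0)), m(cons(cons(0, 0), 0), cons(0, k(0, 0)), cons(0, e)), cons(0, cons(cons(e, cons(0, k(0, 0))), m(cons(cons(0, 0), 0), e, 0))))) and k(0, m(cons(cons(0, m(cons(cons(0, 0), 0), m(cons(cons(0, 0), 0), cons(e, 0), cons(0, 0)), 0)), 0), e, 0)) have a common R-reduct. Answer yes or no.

Reduce t₁ = m(cons(cons(0, m(cons(cons(0, 0), 0), e, 0)), 0), 0, m(m(cons(cons(0, 0), 0), 0, cons(cons(0, 0), 0)), m(cons(cons(0, 0), 0), cons(0, k(0, 0)), cons(0, e)), cons(0, cons(cons(e, cons(0, k(0, 0))), m(cons(cons(0, 0), 0), e, 0))))):
1. m(cons(cons(0, m(cons(cons(0, 0), 0), e, 0)), 0), 0, m(m(cons(cons(0, 0), 0), 0, cons(cons(0, 0), 0)), m(cons(cons(0, 0), 0), cons(0, k(0, 0)), cons(0, e)), cons(0, cons(cons(e, cons(0, k(0, 0))), m(cons(cons(0, 0), 0), e, 0)))))  →  m(cons(cons(0, 0), 0), 0, m(m(cons(cons(0, 0), 0), 0, cons(cons(0, 0), 0)), m(cons(cons(0, 0), 0), cons(0, k(0, 0)), cons(0, e)), cons(0, cons(cons(e, cons(0, k(0, 0))), m(cons(cons(0, 0), 0), e, 0)))))   [R3 at 1.1.2]
2. m(cons(cons(0, 0), 0), 0, m(m(cons(cons(0, 0), 0), 0, cons(cons(0, 0), 0)), m(cons(cons(0, 0), 0), cons(0, k(0, 0)), cons(0, e)), cons(0, cons(cons(e, cons(0, k(0, 0))), m(cons(cons(0, 0), 0), e, 0)))))  →  m(m(cons(cons(0, 0), 0), 0, cons(cons(0, 0), 0)), m(cons(cons(0, 0), 0), cons(0, k(0, 0)), cons(0, e)), cons(0, cons(cons(e, cons(0, k(0, 0))), m(cons(cons(0, 0), 0), e, 0))))   [R3 at ε]
3. m(m(cons(cons(0, 0), 0), 0, cons(cons(0, 0), 0)), m(cons(cons(0, 0), 0), cons(0, k(0, 0)), cons(0, e)), cons(0, cons(cons(e, cons(0, k(0, 0))), m(cons(cons(0, 0), 0), e, 0))))  →  m(cons(cons(0, 0), 0), m(cons(cons(0, 0), 0), cons(0, k(0, 0)), cons(0, e)), cons(0, cons(cons(e, cons(0, k(0, 0))), m(cons(cons(0, 0), 0), e, 0))))   [R3 at 1]
4. m(cons(cons(0, 0), 0), m(cons(cons(0, 0), 0), cons(0, k(0, 0)), cons(0, e)), cons(0, cons(cons(e, cons(0, k(0, 0))), m(cons(cons(0, 0), 0), e, 0))))  →  cons(0, cons(cons(e, cons(0, k(0, 0))), m(cons(cons(0, 0), 0), e, 0)))   [R3 at ε]
5. cons(0, cons(cons(e, cons(0, k(0, 0))), m(cons(cons(0, 0), 0), e, 0)))  →  cons(0, cons(cons(e, cons(0, e)), m(cons(cons(0, 0), 0), e, 0)))   [R2 at 2.1.2.2]
6. cons(0, cons(cons(e, cons(0, e)), m(cons(cons(0, 0), 0), e, 0)))  →  cons(0, cons(cons(e, cons(0, e)), 0))   [R3 at 2.2]

Reduce t₂ = k(0, m(cons(cons(0, m(cons(cons(0, 0), 0), m(cons(cons(0, 0), 0), cons(e, 0), cons(0, 0)), 0)), 0), e, 0)):
1. k(0, m(cons(cons(0, m(cons(cons(0, 0), 0), m(cons(cons(0, 0), 0), cons(e, 0), cons(0, 0)), 0)), 0), e, 0))  →  k(0, m(cons(cons(0, 0), 0), e, 0))   [R3 at 2.1.1.2]
2. k(0, m(cons(cons(0, 0), 0), e, 0))  →  k(0, 0)   [R3 at 2]
3. k(0, 0)  →  e   [R2 at ε]

no — NF(t₁) = cons(0, cons(cons(e, cons(0, e)), 0)), NF(t₂) = e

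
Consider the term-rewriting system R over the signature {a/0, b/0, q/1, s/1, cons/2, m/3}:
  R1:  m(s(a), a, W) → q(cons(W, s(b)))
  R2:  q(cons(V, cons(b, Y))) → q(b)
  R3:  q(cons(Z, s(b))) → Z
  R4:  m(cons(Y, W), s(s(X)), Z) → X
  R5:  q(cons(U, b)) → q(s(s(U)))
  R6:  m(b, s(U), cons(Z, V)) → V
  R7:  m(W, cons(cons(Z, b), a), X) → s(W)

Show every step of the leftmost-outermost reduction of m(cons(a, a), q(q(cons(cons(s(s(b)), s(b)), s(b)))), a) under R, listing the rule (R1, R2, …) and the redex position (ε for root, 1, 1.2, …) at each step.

b

1. m(cons(a, a), q(q(cons(cons(s(s(b)), s(b)), s(b)))), a)  →  m(cons(a, a), q(cons(s(s(b)), s(b))), a)   [R3 at 2.1]
2. m(cons(a, a), q(cons(s(s(b)), s(b))), a)  →  m(cons(a, a), s(s(b)), a)   [R3 at 2]
3. m(cons(a, a), s(s(b)), a)  →  b   [R4 at ε]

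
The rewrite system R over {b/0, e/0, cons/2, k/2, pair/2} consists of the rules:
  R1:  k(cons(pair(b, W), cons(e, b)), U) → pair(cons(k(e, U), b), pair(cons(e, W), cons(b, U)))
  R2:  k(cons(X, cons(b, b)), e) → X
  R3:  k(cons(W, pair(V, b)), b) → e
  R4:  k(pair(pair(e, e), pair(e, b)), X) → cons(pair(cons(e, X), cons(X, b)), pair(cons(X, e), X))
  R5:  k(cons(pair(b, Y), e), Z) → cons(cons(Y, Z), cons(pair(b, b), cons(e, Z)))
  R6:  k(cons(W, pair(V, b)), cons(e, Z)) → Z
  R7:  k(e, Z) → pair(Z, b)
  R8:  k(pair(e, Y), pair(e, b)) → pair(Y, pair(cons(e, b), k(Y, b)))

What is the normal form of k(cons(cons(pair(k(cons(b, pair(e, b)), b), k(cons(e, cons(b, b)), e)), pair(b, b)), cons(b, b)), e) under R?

1. k(cons(cons(pair(k(cons(b, pair(e, b)), b), k(cons(e, cons(b, b)), e)), pair(b, b)), cons(b, b)), e)  →  cons(pair(k(cons(b, pair(e, b)), b), k(cons(e, cons(b, b)), e)), pair(b, b))   [R2 at ε]
2. cons(pair(k(cons(b, pair(e, b)), b), k(cons(e, cons(b, b)), e)), pair(b, b))  →  cons(pair(e, k(cons(e, cons(b, b)), e)), pair(b, b))   [R3 at 1.1]
3. cons(pair(e, k(cons(e, cons(b, b)), e)), pair(b, b))  →  cons(pair(e, e), pair(b, b))   [R2 at 1.2]

cons(pair(e, e), pair(b, b))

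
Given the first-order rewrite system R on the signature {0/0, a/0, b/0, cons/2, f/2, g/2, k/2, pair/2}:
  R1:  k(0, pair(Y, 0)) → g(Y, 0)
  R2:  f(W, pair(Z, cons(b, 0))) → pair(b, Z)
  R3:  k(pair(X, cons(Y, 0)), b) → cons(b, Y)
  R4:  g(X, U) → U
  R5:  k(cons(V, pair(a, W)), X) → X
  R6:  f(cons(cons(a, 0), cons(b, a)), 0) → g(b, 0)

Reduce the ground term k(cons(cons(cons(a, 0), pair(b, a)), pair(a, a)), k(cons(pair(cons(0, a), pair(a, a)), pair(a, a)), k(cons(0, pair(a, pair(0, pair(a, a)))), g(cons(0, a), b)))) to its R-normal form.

b

1. k(cons(cons(cons(a, 0), pair(b, a)), pair(a, a)), k(cons(pair(cons(0, a), pair(a, a)), pair(a, a)), k(cons(0, pair(a, pair(0, pair(a, a)))), g(cons(0, a), b))))  →  k(cons(pair(cons(0, a), pair(a, a)), pair(a, a)), k(cons(0, pair(a, pair(0, pair(a, a)))), g(cons(0, a), b)))   [R5 at ε]
2. k(cons(pair(cons(0, a), pair(a, a)), pair(a, a)), k(cons(0, pair(a, pair(0, pair(a, a)))), g(cons(0, a), b)))  →  k(cons(0, pair(a, pair(0, pair(a, a)))), g(cons(0, a), b))   [R5 at ε]
3. k(cons(0, pair(a, pair(0, pair(a, a)))), g(cons(0, a), b))  →  g(cons(0, a), b)   [R5 at ε]
4. g(cons(0, a), b)  →  b   [R4 at ε]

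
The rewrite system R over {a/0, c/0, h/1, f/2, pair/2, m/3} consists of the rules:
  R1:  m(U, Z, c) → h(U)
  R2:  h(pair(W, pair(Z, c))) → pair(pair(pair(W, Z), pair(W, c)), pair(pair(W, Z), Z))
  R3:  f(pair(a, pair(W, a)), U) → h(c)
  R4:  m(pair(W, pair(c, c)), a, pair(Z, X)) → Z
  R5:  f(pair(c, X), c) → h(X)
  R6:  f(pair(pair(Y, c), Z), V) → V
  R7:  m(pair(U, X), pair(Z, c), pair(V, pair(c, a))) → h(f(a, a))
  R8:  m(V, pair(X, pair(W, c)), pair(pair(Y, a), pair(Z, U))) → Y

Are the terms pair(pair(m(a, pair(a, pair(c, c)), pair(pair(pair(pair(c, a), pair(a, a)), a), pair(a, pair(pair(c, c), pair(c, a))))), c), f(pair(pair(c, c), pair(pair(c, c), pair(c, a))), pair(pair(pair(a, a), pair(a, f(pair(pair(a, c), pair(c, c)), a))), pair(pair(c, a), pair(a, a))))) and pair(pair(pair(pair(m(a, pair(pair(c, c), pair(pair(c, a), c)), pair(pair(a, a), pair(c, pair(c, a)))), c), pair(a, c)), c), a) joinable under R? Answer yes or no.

no — NF(t₁) = pair(pair(pair(pair(c, a), pair(a, a)), c), pair(pair(pair(a, a), pair(a, a)), pair(pair(c, a), pair(a, a)))), NF(t₂) = pair(pair(pair(pair(a, c), pair(a, c)), c), a)

Reduce t₁ = pair(pair(m(a, pair(a, pair(c, c)), pair(pair(pair(pair(c, a), pair(a, a)), a), pair(a, pair(pair(c, c), pair(c, a))))), c), f(pair(pair(c, c), pair(pair(c, c), pair(c, a))), pair(pair(pair(a, a), pair(a, f(pair(pair(a, c), pair(c, c)), a))), pair(pair(c, a), pair(a, a))))):
1. pair(pair(m(a, pair(a, pair(c, c)), pair(pair(pair(pair(c, a), pair(a, a)), a), pair(a, pair(pair(c, c), pair(c, a))))), c), f(pair(pair(c, c), pair(pair(c, c), pair(c, a))), pair(pair(pair(a, a), pair(a, f(pair(pair(a, c), pair(c, c)), a))), pair(pair(c, a), pair(a, a)))))  →  pair(pair(pair(pair(c, a), pair(a, a)), c), f(pair(pair(c, c), pair(pair(c, c), pair(c, a))), pair(pair(pair(a, a), pair(a, f(pair(pair(a, c), pair(c, c)), a))), pair(pair(c, a), pair(a, a)))))   [R8 at 1.1]
2. pair(pair(pair(pair(c, a), pair(a, a)), c), f(pair(pair(c, c), pair(pair(c, c), pair(c, a))), pair(pair(pair(a, a), pair(a, f(pair(pair(a, c), pair(c, c)), a))), pair(pair(c, a), pair(a, a)))))  →  pair(pair(pair(pair(c, a), pair(a, a)), c), pair(pair(pair(a, a), pair(a, f(pair(pair(a, c), pair(c, c)), a))), pair(pair(c, a), pair(a, a))))   [R6 at 2]
3. pair(pair(pair(pair(c, a), pair(a, a)), c), pair(pair(pair(a, a), pair(a, f(pair(pair(a, c), pair(c, c)), a))), pair(pair(c, a), pair(a, a))))  →  pair(pair(pair(pair(c, a), pair(a, a)), c), pair(pair(pair(a, a), pair(a, a)), pair(pair(c, a), pair(a, a))))   [R6 at 2.1.2.2]

Reduce t₂ = pair(pair(pair(pair(m(a, pair(pair(c, c), pair(pair(c, a), c)), pair(pair(a, a), pair(c, pair(c, a)))), c), pair(a, c)), c), a):
1. pair(pair(pair(pair(m(a, pair(pair(c, c), pair(pair(c, a), c)), pair(pair(a, a), pair(c, pair(c, a)))), c), pair(a, c)), c), a)  →  pair(pair(pair(pair(a, c), pair(a, c)), c), a)   [R8 at 1.1.1.1]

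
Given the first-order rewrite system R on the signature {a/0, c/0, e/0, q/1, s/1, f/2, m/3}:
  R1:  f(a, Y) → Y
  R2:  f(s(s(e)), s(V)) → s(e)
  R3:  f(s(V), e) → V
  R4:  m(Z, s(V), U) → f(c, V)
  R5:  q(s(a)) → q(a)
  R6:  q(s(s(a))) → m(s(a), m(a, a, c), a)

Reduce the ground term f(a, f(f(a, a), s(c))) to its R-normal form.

1. f(a, f(f(a, a), s(c)))  →  f(f(a, a), s(c))   [R1 at ε]
2. f(f(a, a), s(c))  →  f(a, s(c))   [R1 at 1]
3. f(a, s(c))  →  s(c)   [R1 at ε]

s(c)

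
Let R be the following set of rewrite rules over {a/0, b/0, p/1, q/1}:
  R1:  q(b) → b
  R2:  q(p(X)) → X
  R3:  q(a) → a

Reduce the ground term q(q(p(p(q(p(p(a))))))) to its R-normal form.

p(a)

1. q(q(p(p(q(p(p(a)))))))  →  q(p(q(p(p(a)))))   [R2 at 1]
2. q(p(q(p(p(a)))))  →  q(p(p(a)))   [R2 at ε]
3. q(p(p(a)))  →  p(a)   [R2 at ε]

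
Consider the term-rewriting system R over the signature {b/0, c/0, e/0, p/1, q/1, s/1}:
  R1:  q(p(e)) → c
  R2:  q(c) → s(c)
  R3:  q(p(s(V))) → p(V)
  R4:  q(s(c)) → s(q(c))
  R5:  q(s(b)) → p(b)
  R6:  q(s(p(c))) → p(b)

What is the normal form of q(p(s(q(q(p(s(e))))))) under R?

1. q(p(s(q(q(p(s(e)))))))  →  p(q(q(p(s(e)))))   [R3 at ε]
2. p(q(q(p(s(e)))))  →  p(q(p(e)))   [R3 at 1.1]
3. p(q(p(e)))  →  p(c)   [R1 at 1]

p(c)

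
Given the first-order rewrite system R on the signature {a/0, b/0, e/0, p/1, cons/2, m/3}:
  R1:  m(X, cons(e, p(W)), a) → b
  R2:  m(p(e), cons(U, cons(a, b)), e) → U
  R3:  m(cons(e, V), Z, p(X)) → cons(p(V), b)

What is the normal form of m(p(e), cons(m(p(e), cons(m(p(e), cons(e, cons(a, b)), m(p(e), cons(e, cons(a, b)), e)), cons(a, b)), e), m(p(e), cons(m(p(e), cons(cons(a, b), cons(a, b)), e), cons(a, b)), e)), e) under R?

e

1. m(p(e), cons(m(p(e), cons(m(p(e), cons(e, cons(a, b)), m(p(e), cons(e, cons(a, b)), e)), cons(a, b)), e), m(p(e), cons(m(p(e), cons(cons(a, b), cons(a, b)), e), cons(a, b)), e)), e)  →  m(p(e), cons(m(p(e), cons(e, cons(a, b)), m(p(e), cons(e, cons(a, b)), e)), m(p(e), cons(m(p(e), cons(cons(a, b), cons(a, b)), e), cons(a, b)), e)), e)   [R2 at 2.1]
2. m(p(e), cons(m(p(e), cons(e, cons(a, b)), m(p(e), cons(e, cons(a, b)), e)), m(p(e), cons(m(p(e), cons(cons(a, b), cons(a, b)), e), cons(a, b)), e)), e)  →  m(p(e), cons(m(p(e), cons(e, cons(a, b)), e), m(p(e), cons(m(p(e), cons(cons(a, b), cons(a, b)), e), cons(a, b)), e)), e)   [R2 at 2.1.3]
3. m(p(e), cons(m(p(e), cons(e, cons(a, b)), e), m(p(e), cons(m(p(e), cons(cons(a, b), cons(a, b)), e), cons(a, b)), e)), e)  →  m(p(e), cons(e, m(p(e), cons(m(p(e), cons(cons(a, b), cons(a, b)), e), cons(a, b)), e)), e)   [R2 at 2.1]
4. m(p(e), cons(e, m(p(e), cons(m(p(e), cons(cons(a, b), cons(a, b)), e), cons(a, b)), e)), e)  →  m(p(e), cons(e, m(p(e), cons(cons(a, b), cons(a, b)), e)), e)   [R2 at 2.2]
5. m(p(e), cons(e, m(p(e), cons(cons(a, b), cons(a, b)), e)), e)  →  m(p(e), cons(e, cons(a, b)), e)   [R2 at 2.2]
6. m(p(e), cons(e, cons(a, b)), e)  →  e   [R2 at ε]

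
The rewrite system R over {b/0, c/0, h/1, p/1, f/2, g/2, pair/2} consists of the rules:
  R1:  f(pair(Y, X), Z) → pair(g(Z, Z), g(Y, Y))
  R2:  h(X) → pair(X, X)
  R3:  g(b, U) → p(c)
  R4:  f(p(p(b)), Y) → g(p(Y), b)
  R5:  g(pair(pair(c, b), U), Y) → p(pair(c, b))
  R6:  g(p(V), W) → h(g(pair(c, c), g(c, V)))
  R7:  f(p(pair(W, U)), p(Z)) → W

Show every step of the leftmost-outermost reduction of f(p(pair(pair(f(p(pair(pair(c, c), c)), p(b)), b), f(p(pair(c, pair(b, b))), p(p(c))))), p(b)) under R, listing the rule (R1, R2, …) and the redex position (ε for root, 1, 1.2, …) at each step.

1. f(p(pair(pair(f(p(pair(pair(c, c), c)), p(b)), b), f(p(pair(c, pair(b, b))), p(p(c))))), p(b))  →  pair(f(p(pair(pair(c, c), c)), p(b)), b)   [R7 at ε]
2. pair(f(p(pair(pair(c, c), c)), p(b)), b)  →  pair(pair(c, c), b)   [R7 at 1]

pair(pair(c, c), b)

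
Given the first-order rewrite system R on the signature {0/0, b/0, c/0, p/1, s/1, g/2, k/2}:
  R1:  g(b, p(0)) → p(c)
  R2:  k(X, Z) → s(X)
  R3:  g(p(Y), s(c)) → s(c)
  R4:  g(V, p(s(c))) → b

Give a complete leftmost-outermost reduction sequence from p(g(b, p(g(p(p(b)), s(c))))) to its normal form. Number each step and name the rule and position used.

1. p(g(b, p(g(p(p(b)), s(c)))))  →  p(g(b, p(s(c))))   [R3 at 1.2.1]
2. p(g(b, p(s(c))))  →  p(b)   [R4 at 1]

p(b)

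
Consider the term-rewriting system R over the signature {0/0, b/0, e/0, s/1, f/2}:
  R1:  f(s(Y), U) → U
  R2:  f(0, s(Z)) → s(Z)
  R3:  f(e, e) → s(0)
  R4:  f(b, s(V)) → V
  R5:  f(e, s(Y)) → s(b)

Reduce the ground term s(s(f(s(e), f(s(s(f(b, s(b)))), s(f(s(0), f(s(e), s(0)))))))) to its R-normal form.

1. s(s(f(s(e), f(s(s(f(b, s(b)))), s(f(s(0), f(s(e), s(0))))))))  →  s(s(f(s(s(f(b, s(b)))), s(f(s(0), f(s(e), s(0)))))))   [R1 at 1.1]
2. s(s(f(s(s(f(b, s(b)))), s(f(s(0), f(s(e), s(0)))))))  →  s(s(s(f(s(0), f(s(e), s(0))))))   [R1 at 1.1]
3. s(s(s(f(s(0), f(s(e), s(0))))))  →  s(s(s(f(s(e), s(0)))))   [R1 at 1.1.1]
4. s(s(s(f(s(e), s(0)))))  →  s(s(s(s(0))))   [R1 at 1.1.1]

s(s(s(s(0))))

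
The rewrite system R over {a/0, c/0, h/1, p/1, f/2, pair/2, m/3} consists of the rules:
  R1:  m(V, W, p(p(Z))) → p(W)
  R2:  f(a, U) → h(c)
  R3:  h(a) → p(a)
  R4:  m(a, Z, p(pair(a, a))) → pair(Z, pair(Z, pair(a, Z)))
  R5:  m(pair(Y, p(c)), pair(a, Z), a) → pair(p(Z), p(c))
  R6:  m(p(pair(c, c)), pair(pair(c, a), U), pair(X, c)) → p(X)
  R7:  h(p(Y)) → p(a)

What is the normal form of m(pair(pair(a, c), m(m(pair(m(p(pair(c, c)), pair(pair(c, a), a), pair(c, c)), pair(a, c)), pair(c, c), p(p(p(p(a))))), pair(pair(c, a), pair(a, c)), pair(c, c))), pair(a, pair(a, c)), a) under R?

1. m(pair(pair(a, c), m(m(pair(m(p(pair(c, c)), pair(pair(c, a), a), pair(c, c)), pair(a, c)), pair(c, c), p(p(p(p(a))))), pair(pair(c, a), pair(a, c)), pair(c, c))), pair(a, pair(a, c)), a)  →  m(pair(pair(a, c), m(p(pair(c, c)), pair(pair(c, a), pair(a, c)), pair(c, c))), pair(a, pair(a, c)), a)   [R1 at 1.2.1]
2. m(pair(pair(a, c), m(p(pair(c, c)), pair(pair(c, a), pair(a, c)), pair(c, c))), pair(a, pair(a, c)), a)  →  m(pair(pair(a, c), p(c)), pair(a, pair(a, c)), a)   [R6 at 1.2]
3. m(pair(pair(a, c), p(c)), pair(a, pair(a, c)), a)  →  pair(p(pair(a, c)), p(c))   [R5 at ε]

pair(p(pair(a, c)), p(c))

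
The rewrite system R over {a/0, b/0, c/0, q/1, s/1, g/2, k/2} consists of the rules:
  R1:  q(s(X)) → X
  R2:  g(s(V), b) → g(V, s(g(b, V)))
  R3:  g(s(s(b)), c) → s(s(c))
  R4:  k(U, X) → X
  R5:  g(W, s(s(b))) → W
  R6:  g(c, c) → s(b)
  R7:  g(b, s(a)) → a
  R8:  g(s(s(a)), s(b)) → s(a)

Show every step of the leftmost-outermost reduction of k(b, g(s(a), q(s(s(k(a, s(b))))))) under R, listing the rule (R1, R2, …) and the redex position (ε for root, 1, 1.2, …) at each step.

s(a)

1. k(b, g(s(a), q(s(s(k(a, s(b)))))))  →  g(s(a), q(s(s(k(a, s(b))))))   [R4 at ε]
2. g(s(a), q(s(s(k(a, s(b))))))  →  g(s(a), s(k(a, s(b))))   [R1 at 2]
3. g(s(a), s(k(a, s(b))))  →  g(s(a), s(s(b)))   [R4 at 2.1]
4. g(s(a), s(s(b)))  →  s(a)   [R5 at ε]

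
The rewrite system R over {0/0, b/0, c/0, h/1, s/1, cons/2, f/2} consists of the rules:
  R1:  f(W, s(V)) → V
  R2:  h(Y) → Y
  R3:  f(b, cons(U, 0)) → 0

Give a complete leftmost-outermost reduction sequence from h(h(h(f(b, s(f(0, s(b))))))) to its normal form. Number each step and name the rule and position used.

1. h(h(h(f(b, s(f(0, s(b)))))))  →  h(h(f(b, s(f(0, s(b))))))   [R2 at ε]
2. h(h(f(b, s(f(0, s(b))))))  →  h(f(b, s(f(0, s(b)))))   [R2 at ε]
3. h(f(b, s(f(0, s(b)))))  →  f(b, s(f(0, s(b))))   [R2 at ε]
4. f(b, s(f(0, s(b))))  →  f(0, s(b))   [R1 at ε]
5. f(0, s(b))  →  b   [R1 at ε]

b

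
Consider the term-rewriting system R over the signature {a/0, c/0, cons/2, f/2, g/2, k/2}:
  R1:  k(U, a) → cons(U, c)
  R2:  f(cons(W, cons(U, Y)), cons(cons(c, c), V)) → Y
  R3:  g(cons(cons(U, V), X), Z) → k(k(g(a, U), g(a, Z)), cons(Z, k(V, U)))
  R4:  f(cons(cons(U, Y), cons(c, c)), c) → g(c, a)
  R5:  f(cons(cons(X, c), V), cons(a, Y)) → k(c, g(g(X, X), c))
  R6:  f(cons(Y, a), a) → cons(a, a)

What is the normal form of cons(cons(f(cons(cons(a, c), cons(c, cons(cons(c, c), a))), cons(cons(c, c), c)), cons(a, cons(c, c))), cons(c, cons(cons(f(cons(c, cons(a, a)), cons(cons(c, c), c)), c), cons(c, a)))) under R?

1. cons(cons(f(cons(cons(a, c), cons(c, cons(cons(c, c), a))), cons(cons(c, c), c)), cons(a, cons(c, c))), cons(c, cons(cons(f(cons(c, cons(a, a)), cons(cons(c, c), c)), c), cons(c, a))))  →  cons(cons(cons(cons(c, c), a), cons(a, cons(c, c))), cons(c, cons(cons(f(cons(c, cons(a, a)), cons(cons(c, c), c)), c), cons(c, a))))   [R2 at 1.1]
2. cons(cons(cons(cons(c, c), a), cons(a, cons(c, c))), cons(c, cons(cons(f(cons(c, cons(a, a)), cons(cons(c, c), c)), c), cons(c, a))))  →  cons(cons(cons(cons(c, c), a), cons(a, cons(c, c))), cons(c, cons(cons(a, c), cons(c, a))))   [R2 at 2.2.1.1]

cons(cons(cons(cons(c, c), a), cons(a, cons(c, c))), cons(c, cons(cons(a, c), cons(c, a))))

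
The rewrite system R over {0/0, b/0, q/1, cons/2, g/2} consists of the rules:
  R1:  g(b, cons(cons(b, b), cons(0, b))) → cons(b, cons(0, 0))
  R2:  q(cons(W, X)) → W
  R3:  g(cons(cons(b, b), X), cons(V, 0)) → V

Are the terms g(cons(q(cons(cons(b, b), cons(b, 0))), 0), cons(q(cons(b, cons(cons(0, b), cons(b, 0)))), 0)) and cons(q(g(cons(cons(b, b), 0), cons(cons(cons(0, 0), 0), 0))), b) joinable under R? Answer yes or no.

Reduce t₁ = g(cons(q(cons(cons(b, b), cons(b, 0))), 0), cons(q(cons(b, cons(cons(0, b), cons(b, 0)))), 0)):
1. g(cons(q(cons(cons(b, b), cons(b, 0))), 0), cons(q(cons(b, cons(cons(0, b), cons(b, 0)))), 0))  →  g(cons(cons(b, b), 0), cons(q(cons(b, cons(cons(0, b), cons(b, 0)))), 0))   [R2 at 1.1]
2. g(cons(cons(b, b), 0), cons(q(cons(b, cons(cons(0, b), cons(b, 0)))), 0))  →  q(cons(b, cons(cons(0, b), cons(b, 0))))   [R3 at ε]
3. q(cons(b, cons(cons(0, b), cons(b, 0))))  →  b   [R2 at ε]

Reduce t₂ = cons(q(g(cons(cons(b, b), 0), cons(cons(cons(0, 0), 0), 0))), b):
1. cons(q(g(cons(cons(b, b), 0), cons(cons(cons(0, 0), 0), 0))), b)  →  cons(q(cons(cons(0, 0), 0)), b)   [R3 at 1.1]
2. cons(q(cons(cons(0, 0), 0)), b)  →  cons(cons(0, 0), b)   [R2 at 1]

no — NF(t₁) = b, NF(t₂) = cons(cons(0, 0), b)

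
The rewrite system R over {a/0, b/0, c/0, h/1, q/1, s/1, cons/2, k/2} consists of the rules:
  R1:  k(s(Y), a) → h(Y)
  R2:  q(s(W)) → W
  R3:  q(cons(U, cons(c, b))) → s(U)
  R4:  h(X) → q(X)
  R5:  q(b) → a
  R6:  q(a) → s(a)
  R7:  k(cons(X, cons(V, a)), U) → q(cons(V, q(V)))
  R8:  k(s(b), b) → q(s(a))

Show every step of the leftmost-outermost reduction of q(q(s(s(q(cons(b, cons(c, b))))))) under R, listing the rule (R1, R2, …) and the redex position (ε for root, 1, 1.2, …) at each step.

1. q(q(s(s(q(cons(b, cons(c, b)))))))  →  q(s(q(cons(b, cons(c, b)))))   [R2 at 1]
2. q(s(q(cons(b, cons(c, b)))))  →  q(cons(b, cons(c, b)))   [R2 at ε]
3. q(cons(b, cons(c, b)))  →  s(b)   [R3 at ε]

s(b)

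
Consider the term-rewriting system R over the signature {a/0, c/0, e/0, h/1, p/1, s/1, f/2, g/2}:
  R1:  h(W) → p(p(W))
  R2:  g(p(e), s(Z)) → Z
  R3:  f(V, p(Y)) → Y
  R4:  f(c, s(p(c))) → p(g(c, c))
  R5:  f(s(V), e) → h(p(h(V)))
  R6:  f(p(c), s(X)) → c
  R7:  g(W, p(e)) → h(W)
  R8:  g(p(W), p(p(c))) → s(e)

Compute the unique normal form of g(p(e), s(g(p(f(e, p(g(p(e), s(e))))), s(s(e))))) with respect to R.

1. g(p(e), s(g(p(f(e, p(g(p(e), s(e))))), s(s(e)))))  →  g(p(f(e, p(g(p(e), s(e))))), s(s(e)))   [R2 at ε]
2. g(p(f(e, p(g(p(e), s(e))))), s(s(e)))  →  g(p(g(p(e), s(e))), s(s(e)))   [R3 at 1.1]
3. g(p(g(p(e), s(e))), s(s(e)))  →  g(p(e), s(s(e)))   [R2 at 1.1]
4. g(p(e), s(s(e)))  →  s(e)   [R2 at ε]

s(e)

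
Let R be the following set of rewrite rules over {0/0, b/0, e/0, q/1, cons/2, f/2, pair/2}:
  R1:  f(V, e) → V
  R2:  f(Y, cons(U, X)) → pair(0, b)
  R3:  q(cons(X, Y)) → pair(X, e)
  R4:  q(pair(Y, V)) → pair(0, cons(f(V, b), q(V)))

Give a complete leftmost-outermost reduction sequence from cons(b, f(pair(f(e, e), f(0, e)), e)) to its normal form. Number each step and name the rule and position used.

1. cons(b, f(pair(f(e, e), f(0, e)), e))  →  cons(b, pair(f(e, e), f(0, e)))   [R1 at 2]
2. cons(b, pair(f(e, e), f(0, e)))  →  cons(b, pair(e, f(0, e)))   [R1 at 2.1]
3. cons(b, pair(e, f(0, e)))  →  cons(b, pair(e, 0))   [R1 at 2.2]

cons(b, pair(e, 0))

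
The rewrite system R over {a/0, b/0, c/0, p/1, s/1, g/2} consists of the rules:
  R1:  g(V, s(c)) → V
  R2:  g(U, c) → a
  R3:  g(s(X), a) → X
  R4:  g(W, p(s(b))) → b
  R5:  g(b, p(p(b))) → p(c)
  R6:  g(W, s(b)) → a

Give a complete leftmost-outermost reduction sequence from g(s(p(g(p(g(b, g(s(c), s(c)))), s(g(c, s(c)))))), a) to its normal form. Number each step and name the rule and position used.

p(p(b))

1. g(s(p(g(p(g(b, g(s(c), s(c)))), s(g(c, s(c)))))), a)  →  p(g(p(g(b, g(s(c), s(c)))), s(g(c, s(c)))))   [R3 at ε]
2. p(g(p(g(b, g(s(c), s(c)))), s(g(c, s(c)))))  →  p(g(p(g(b, s(c))), s(g(c, s(c)))))   [R1 at 1.1.1.2]
3. p(g(p(g(b, s(c))), s(g(c, s(c)))))  →  p(g(p(b), s(g(c, s(c)))))   [R1 at 1.1.1]
4. p(g(p(b), s(g(c, s(c)))))  →  p(g(p(b), s(c)))   [R1 at 1.2.1]
5. p(g(p(b), s(c)))  →  p(p(b))   [R1 at 1]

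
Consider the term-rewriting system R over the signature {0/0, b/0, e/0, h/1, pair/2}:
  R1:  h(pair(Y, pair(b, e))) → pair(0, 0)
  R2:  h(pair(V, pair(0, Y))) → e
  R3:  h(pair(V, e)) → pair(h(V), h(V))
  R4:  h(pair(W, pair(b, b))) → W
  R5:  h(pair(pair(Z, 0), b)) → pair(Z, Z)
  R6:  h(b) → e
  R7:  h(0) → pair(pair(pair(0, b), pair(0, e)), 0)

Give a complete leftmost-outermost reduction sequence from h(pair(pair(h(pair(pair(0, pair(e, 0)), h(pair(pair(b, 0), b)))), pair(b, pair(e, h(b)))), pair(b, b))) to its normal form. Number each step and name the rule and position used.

pair(pair(0, pair(e, 0)), pair(b, pair(e, e)))

1. h(pair(pair(h(pair(pair(0, pair(e, 0)), h(pair(pair(b, 0), b)))), pair(b, pair(e, h(b)))), pair(b, b)))  →  pair(h(pair(pair(0, pair(e, 0)), h(pair(pair(b, 0), b)))), pair(b, pair(e, h(b))))   [R4 at ε]
2. pair(h(pair(pair(0, pair(e, 0)), h(pair(pair(b, 0), b)))), pair(b, pair(e, h(b))))  →  pair(h(pair(pair(0, pair(e, 0)), pair(b, b))), pair(b, pair(e, h(b))))   [R5 at 1.1.2]
3. pair(h(pair(pair(0, pair(e, 0)), pair(b, b))), pair(b, pair(e, h(b))))  →  pair(pair(0, pair(e, 0)), pair(b, pair(e, h(b))))   [R4 at 1]
4. pair(pair(0, pair(e, 0)), pair(b, pair(e, h(b))))  →  pair(pair(0, pair(e, 0)), pair(b, pair(e, e)))   [R6 at 2.2.2]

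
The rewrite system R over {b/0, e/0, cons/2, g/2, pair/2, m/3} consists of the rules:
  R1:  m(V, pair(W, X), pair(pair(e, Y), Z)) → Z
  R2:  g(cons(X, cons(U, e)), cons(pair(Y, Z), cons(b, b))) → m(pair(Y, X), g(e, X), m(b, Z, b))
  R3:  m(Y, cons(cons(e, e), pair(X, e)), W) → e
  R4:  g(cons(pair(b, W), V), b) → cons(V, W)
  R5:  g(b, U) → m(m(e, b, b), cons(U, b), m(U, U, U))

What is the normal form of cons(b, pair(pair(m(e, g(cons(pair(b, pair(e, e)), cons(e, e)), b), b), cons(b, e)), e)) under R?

1. cons(b, pair(pair(m(e, g(cons(pair(b, pair(e, e)), cons(e, e)), b), b), cons(b, e)), e))  →  cons(b, pair(pair(m(e, cons(cons(e, e), pair(e, e)), b), cons(b, e)), e))   [R4 at 2.1.1.2]
2. cons(b, pair(pair(m(e, cons(cons(e, e), pair(e, e)), b), cons(b, e)), e))  →  cons(b, pair(pair(e, cons(b, e)), e))   [R3 at 2.1.1]

cons(b, pair(pair(e, cons(b, e)), e))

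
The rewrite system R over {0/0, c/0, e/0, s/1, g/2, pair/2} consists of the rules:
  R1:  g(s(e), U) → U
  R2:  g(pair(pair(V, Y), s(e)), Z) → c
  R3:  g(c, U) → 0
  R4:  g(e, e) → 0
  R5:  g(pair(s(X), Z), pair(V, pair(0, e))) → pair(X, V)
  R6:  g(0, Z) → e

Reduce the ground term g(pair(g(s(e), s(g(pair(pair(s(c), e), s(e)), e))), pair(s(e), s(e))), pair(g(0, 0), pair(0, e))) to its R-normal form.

pair(c, e)

1. g(pair(g(s(e), s(g(pair(pair(s(c), e), s(e)), e))), pair(s(e), s(e))), pair(g(0, 0), pair(0, e)))  →  g(pair(s(g(pair(pair(s(c), e), s(e)), e)), pair(s(e), s(e))), pair(g(0, 0), pair(0, e)))   [R1 at 1.1]
2. g(pair(s(g(pair(pair(s(c), e), s(e)), e)), pair(s(e), s(e))), pair(g(0, 0), pair(0, e)))  →  pair(g(pair(pair(s(c), e), s(e)), e), g(0, 0))   [R5 at ε]
3. pair(g(pair(pair(s(c), e), s(e)), e), g(0, 0))  →  pair(c, g(0, 0))   [R2 at 1]
4. pair(c, g(0, 0))  →  pair(c, e)   [R6 at 2]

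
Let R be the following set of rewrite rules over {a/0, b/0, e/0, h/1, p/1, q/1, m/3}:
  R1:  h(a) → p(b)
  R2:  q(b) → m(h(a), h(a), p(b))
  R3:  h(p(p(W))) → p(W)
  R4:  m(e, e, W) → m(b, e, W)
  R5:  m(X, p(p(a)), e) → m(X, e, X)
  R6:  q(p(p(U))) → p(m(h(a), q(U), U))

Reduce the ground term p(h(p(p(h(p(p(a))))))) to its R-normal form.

1. p(h(p(p(h(p(p(a)))))))  →  p(p(h(p(p(a)))))   [R3 at 1]
2. p(p(h(p(p(a)))))  →  p(p(p(a)))   [R3 at 1.1]

p(p(p(a)))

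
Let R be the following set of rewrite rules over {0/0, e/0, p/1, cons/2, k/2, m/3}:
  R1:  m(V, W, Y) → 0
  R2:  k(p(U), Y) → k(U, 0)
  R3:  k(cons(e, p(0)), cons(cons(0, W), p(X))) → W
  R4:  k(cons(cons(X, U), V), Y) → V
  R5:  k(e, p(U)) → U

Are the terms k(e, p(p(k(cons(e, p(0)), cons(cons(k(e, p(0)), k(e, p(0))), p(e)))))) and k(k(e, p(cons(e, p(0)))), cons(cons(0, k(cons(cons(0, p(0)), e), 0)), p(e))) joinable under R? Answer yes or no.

no — NF(t₁) = p(0), NF(t₂) = e

Reduce t₁ = k(e, p(p(k(cons(e, p(0)), cons(cons(k(e, p(0)), k(e, p(0))), p(e)))))):
1. k(e, p(p(k(cons(e, p(0)), cons(cons(k(e, p(0)), k(e, p(0))), p(e))))))  →  p(k(cons(e, p(0)), cons(cons(k(e, p(0)), k(e, p(0))), p(e))))   [R5 at ε]
2. p(k(cons(e, p(0)), cons(cons(k(e, p(0)), k(e, p(0))), p(e))))  →  p(k(cons(e, p(0)), cons(cons(0, k(e, p(0))), p(e))))   [R5 at 1.2.1.1]
3. p(k(cons(e, p(0)), cons(cons(0, k(e, p(0))), p(e))))  →  p(k(e, p(0)))   [R3 at 1]
4. p(k(e, p(0)))  →  p(0)   [R5 at 1]

Reduce t₂ = k(k(e, p(cons(e, p(0)))), cons(cons(0, k(cons(cons(0, p(0)), e), 0)), p(e))):
1. k(k(e, p(cons(e, p(0)))), cons(cons(0, k(cons(cons(0, p(0)), e), 0)), p(e)))  →  k(cons(e, p(0)), cons(cons(0, k(cons(cons(0, p(0)), e), 0)), p(e)))   [R5 at 1]
2. k(cons(e, p(0)), cons(cons(0, k(cons(cons(0, p(0)), e), 0)), p(e)))  →  k(cons(cons(0, p(0)), e), 0)   [R3 at ε]
3. k(cons(cons(0, p(0)), e), 0)  →  e   [R4 at ε]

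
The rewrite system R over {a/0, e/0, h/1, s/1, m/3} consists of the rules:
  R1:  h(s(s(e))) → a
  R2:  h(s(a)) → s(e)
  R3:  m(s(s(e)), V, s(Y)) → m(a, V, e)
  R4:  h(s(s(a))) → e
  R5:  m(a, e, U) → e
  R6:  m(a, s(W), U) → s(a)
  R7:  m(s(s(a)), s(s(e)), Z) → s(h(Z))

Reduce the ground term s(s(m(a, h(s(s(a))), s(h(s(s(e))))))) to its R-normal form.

1. s(s(m(a, h(s(s(a))), s(h(s(s(e)))))))  →  s(s(m(a, e, s(h(s(s(e)))))))   [R4 at 1.1.2]
2. s(s(m(a, e, s(h(s(s(e)))))))  →  s(s(e))   [R5 at 1.1]

s(s(e))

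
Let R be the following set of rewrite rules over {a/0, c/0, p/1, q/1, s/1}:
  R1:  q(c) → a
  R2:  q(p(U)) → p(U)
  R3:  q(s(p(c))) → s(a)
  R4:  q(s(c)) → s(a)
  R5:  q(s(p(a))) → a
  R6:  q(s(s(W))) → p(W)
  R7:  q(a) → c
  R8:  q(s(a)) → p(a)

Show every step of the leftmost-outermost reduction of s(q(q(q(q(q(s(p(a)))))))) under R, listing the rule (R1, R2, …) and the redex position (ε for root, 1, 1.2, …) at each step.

s(a)

1. s(q(q(q(q(q(s(p(a))))))))  →  s(q(q(q(q(a)))))   [R5 at 1.1.1.1.1]
2. s(q(q(q(q(a)))))  →  s(q(q(q(c))))   [R7 at 1.1.1.1]
3. s(q(q(q(c))))  →  s(q(q(a)))   [R1 at 1.1.1]
4. s(q(q(a)))  →  s(q(c))   [R7 at 1.1]
5. s(q(c))  →  s(a)   [R1 at 1]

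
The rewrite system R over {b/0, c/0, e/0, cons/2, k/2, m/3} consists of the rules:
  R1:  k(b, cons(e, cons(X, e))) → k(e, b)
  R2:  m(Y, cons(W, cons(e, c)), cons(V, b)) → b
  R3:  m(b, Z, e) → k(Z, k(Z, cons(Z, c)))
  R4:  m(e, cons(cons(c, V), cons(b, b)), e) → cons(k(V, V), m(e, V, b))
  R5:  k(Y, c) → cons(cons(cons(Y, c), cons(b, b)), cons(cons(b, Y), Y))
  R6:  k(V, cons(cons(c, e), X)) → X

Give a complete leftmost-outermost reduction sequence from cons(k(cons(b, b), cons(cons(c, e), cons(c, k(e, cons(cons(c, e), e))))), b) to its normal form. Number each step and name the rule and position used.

1. cons(k(cons(b, b), cons(cons(c, e), cons(c, k(e, cons(cons(c, e), e))))), b)  →  cons(cons(c, k(e, cons(cons(c, e), e))), b)   [R6 at 1]
2. cons(cons(c, k(e, cons(cons(c, e), e))), b)  →  cons(cons(c, e), b)   [R6 at 1.2]

cons(cons(c, e), b)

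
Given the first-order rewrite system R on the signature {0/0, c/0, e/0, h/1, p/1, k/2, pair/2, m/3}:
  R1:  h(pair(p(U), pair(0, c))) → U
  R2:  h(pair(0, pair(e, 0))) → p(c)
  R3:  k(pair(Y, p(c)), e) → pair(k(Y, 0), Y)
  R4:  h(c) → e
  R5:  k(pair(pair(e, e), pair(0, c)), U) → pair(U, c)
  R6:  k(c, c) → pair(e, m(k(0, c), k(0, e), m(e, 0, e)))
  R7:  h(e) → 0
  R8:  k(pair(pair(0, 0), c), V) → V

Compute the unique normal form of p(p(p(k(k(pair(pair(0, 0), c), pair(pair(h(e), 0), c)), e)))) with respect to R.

1. p(p(p(k(k(pair(pair(0, 0), c), pair(pair(h(e), 0), c)), e))))  →  p(p(p(k(pair(pair(h(e), 0), c), e))))   [R8 at 1.1.1.1]
2. p(p(p(k(pair(pair(h(e), 0), c), e))))  →  p(p(p(k(pair(pair(0, 0), c), e))))   [R7 at 1.1.1.1.1.1]
3. p(p(p(k(pair(pair(0, 0), c), e))))  →  p(p(p(e)))   [R8 at 1.1.1]

p(p(p(e)))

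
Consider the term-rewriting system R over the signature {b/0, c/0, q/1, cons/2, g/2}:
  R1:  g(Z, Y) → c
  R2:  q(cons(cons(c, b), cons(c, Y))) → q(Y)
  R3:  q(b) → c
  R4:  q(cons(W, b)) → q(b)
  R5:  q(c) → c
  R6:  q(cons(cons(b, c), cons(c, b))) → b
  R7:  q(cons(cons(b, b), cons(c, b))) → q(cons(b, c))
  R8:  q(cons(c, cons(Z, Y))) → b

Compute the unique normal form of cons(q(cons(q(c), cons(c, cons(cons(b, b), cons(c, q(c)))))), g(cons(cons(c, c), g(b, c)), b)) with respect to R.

cons(b, c)

1. cons(q(cons(q(c), cons(c, cons(cons(b, b), cons(c, q(c)))))), g(cons(cons(c, c), g(b, c)), b))  →  cons(q(cons(c, cons(c, cons(cons(b, b), cons(c, q(c)))))), g(cons(cons(c, c), g(b, c)), b))   [R5 at 1.1.1]
2. cons(q(cons(c, cons(c, cons(cons(b, b), cons(c, q(c)))))), g(cons(cons(c, c), g(b, c)), b))  →  cons(b, g(cons(cons(c, c), g(b, c)), b))   [R8 at 1]
3. cons(b, g(cons(cons(c, c), g(b, c)), b))  →  cons(b, c)   [R1 at 2]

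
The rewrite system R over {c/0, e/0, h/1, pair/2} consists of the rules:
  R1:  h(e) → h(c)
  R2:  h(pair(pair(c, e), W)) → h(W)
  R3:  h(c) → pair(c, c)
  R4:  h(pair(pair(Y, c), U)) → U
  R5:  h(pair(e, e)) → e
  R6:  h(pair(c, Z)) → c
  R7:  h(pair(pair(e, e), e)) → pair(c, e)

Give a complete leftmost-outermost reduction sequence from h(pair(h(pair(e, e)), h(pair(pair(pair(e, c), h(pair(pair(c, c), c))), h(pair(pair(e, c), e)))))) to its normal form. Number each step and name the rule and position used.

1. h(pair(h(pair(e, e)), h(pair(pair(pair(e, c), h(pair(pair(c, c), c))), h(pair(pair(e, c), e))))))  →  h(pair(e, h(pair(pair(pair(e, c), h(pair(pair(c, c), c))), h(pair(pair(e, c), e))))))   [R5 at 1.1]
2. h(pair(e, h(pair(pair(pair(e, c), h(pair(pair(c, c), c))), h(pair(pair(e, c), e))))))  →  h(pair(e, h(pair(pair(pair(e, c), c), h(pair(pair(e, c), e))))))   [R4 at 1.2.1.1.2]
3. h(pair(e, h(pair(pair(pair(e, c), c), h(pair(pair(e, c), e))))))  →  h(pair(e, h(pair(pair(e, c), e))))   [R4 at 1.2]
4. h(pair(e, h(pair(pair(e, c), e))))  →  h(pair(e, e))   [R4 at 1.2]
5. h(pair(e, e))  →  e   [R5 at ε]

e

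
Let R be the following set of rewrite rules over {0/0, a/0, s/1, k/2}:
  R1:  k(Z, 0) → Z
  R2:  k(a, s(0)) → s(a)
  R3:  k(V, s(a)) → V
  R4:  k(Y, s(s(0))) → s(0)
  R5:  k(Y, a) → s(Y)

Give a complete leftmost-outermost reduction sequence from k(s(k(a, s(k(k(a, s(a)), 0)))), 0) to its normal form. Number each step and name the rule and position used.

1. k(s(k(a, s(k(k(a, s(a)), 0)))), 0)  →  s(k(a, s(k(k(a, s(a)), 0))))   [R1 at ε]
2. s(k(a, s(k(k(a, s(a)), 0))))  →  s(k(a, s(k(a, s(a)))))   [R1 at 1.2.1]
3. s(k(a, s(k(a, s(a)))))  →  s(k(a, s(a)))   [R3 at 1.2.1]
4. s(k(a, s(a)))  →  s(a)   [R3 at 1]

s(a)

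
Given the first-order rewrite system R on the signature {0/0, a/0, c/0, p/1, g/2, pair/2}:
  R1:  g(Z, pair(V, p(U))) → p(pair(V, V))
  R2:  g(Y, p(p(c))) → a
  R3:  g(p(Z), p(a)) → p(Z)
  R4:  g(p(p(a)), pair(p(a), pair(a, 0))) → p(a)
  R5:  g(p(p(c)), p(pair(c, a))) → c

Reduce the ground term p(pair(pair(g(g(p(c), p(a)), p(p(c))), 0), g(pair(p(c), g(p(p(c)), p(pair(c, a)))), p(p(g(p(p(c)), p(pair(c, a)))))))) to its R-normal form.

p(pair(pair(a, 0), a))

1. p(pair(pair(g(g(p(c), p(a)), p(p(c))), 0), g(pair(p(c), g(p(p(c)), p(pair(c, a)))), p(p(g(p(p(c)), p(pair(c, a))))))))  →  p(pair(pair(a, 0), g(pair(p(c), g(p(p(c)), p(pair(c, a)))), p(p(g(p(p(c)), p(pair(c, a))))))))   [R2 at 1.1.1]
2. p(pair(pair(a, 0), g(pair(p(c), g(p(p(c)), p(pair(c, a)))), p(p(g(p(p(c)), p(pair(c, a))))))))  →  p(pair(pair(a, 0), g(pair(p(c), c), p(p(g(p(p(c)), p(pair(c, a))))))))   [R5 at 1.2.1.2]
3. p(pair(pair(a, 0), g(pair(p(c), c), p(p(g(p(p(c)), p(pair(c, a))))))))  →  p(pair(pair(a, 0), g(pair(p(c), c), p(p(c)))))   [R5 at 1.2.2.1.1]
4. p(pair(pair(a, 0), g(pair(p(c), c), p(p(c)))))  →  p(pair(pair(a, 0), a))   [R2 at 1.2]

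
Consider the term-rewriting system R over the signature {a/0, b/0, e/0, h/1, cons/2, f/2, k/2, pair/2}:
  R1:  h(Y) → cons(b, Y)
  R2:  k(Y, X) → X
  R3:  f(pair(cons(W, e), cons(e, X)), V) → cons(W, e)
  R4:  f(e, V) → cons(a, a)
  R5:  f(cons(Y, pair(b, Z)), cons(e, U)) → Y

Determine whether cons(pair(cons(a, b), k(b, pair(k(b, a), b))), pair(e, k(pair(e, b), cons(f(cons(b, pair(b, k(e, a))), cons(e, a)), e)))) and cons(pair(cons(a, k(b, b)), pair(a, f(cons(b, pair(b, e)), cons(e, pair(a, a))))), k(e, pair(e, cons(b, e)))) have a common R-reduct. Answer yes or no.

yes — NF(t₁) = cons(pair(cons(a, b), pair(a, b)), pair(e, cons(b, e))), NF(t₂) = cons(pair(cons(a, b), pair(a, b)), pair(e, cons(b, e)))

Reduce t₁ = cons(pair(cons(a, b), k(b, pair(k(b, a), b))), pair(e, k(pair(e, b), cons(f(cons(b, pair(b, k(e, a))), cons(e, a)), e)))):
1. cons(pair(cons(a, b), k(b, pair(k(b, a), b))), pair(e, k(pair(e, b), cons(f(cons(b, pair(b, k(e, a))), cons(e, a)), e))))  →  cons(pair(cons(a, b), pair(k(b, a), b)), pair(e, k(pair(e, b), cons(f(cons(b, pair(b, k(e, a))), cons(e, a)), e))))   [R2 at 1.2]
2. cons(pair(cons(a, b), pair(k(b, a), b)), pair(e, k(pair(e, b), cons(f(cons(b, pair(b, k(e, a))), cons(e, a)), e))))  →  cons(pair(cons(a, b), pair(a, b)), pair(e, k(pair(e, b), cons(f(cons(b, pair(b, k(e, a))), cons(e, a)), e))))   [R2 at 1.2.1]
3. cons(pair(cons(a, b), pair(a, b)), pair(e, k(pair(e, b), cons(f(cons(b, pair(b, k(e, a))), cons(e, a)), e))))  →  cons(pair(cons(a, b), pair(a, b)), pair(e, cons(f(cons(b, pair(b, k(e, a))), cons(e, a)), e)))   [R2 at 2.2]
4. cons(pair(cons(a, b), pair(a, b)), pair(e, cons(f(cons(b, pair(b, k(e, a))), cons(e, a)), e)))  →  cons(pair(cons(a, b), pair(a, b)), pair(e, cons(b, e)))   [R5 at 2.2.1]

Reduce t₂ = cons(pair(cons(a, k(b, b)), pair(a, f(cons(b, pair(b, e)), cons(e, pair(a, a))))), k(e, pair(e, cons(b, e)))):
1. cons(pair(cons(a, k(b, b)), pair(a, f(cons(b, pair(b, e)), cons(e, pair(a, a))))), k(e, pair(e, cons(b, e))))  →  cons(pair(cons(a, b), pair(a, f(cons(b, pair(b, e)), cons(e, pair(a, a))))), k(e, pair(e, cons(b, e))))   [R2 at 1.1.2]
2. cons(pair(cons(a, b), pair(a, f(cons(b, pair(b, e)), cons(e, pair(a, a))))), k(e, pair(e, cons(b, e))))  →  cons(pair(cons(a, b), pair(a, b)), k(e, pair(e, cons(b, e))))   [R5 at 1.2.2]
3. cons(pair(cons(a, b), pair(a, b)), k(e, pair(e, cons(b, e))))  →  cons(pair(cons(a, b), pair(a, b)), pair(e, cons(b, e)))   [R2 at 2]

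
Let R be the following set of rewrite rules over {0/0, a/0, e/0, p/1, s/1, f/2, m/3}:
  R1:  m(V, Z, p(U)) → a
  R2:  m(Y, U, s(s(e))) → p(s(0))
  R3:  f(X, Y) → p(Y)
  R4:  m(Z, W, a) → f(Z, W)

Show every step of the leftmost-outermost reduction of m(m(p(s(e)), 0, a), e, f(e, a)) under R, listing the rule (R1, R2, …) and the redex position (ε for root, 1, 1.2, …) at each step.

1. m(m(p(s(e)), 0, a), e, f(e, a))  →  m(f(p(s(e)), 0), e, f(e, a))   [R4 at 1]
2. m(f(p(s(e)), 0), e, f(e, a))  →  m(p(0), e, f(e, a))   [R3 at 1]
3. m(p(0), e, f(e, a))  →  m(p(0), e, p(a))   [R3 at 3]
4. m(p(0), e, p(a))  →  a   [R1 at ε]

a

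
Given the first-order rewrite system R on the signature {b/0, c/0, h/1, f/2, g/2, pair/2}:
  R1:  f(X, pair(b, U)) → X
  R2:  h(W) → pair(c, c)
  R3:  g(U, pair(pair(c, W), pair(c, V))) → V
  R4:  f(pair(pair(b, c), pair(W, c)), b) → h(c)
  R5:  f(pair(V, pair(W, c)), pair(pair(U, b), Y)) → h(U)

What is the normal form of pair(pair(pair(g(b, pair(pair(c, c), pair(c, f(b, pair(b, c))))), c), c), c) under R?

1. pair(pair(pair(g(b, pair(pair(c, c), pair(c, f(b, pair(b, c))))), c), c), c)  →  pair(pair(pair(f(b, pair(b, c)), c), c), c)   [R3 at 1.1.1]
2. pair(pair(pair(f(b, pair(b, c)), c), c), c)  →  pair(pair(pair(b, c), c), c)   [R1 at 1.1.1]

pair(pair(pair(b, c), c), c)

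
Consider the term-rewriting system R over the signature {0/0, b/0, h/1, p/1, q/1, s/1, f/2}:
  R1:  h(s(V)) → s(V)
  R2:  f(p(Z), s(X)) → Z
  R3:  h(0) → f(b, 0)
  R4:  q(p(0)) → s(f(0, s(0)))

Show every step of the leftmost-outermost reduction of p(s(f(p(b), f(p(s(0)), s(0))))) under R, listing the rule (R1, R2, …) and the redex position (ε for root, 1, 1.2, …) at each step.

p(s(b))

1. p(s(f(p(b), f(p(s(0)), s(0)))))  →  p(s(f(p(b), s(0))))   [R2 at 1.1.2]
2. p(s(f(p(b), s(0))))  →  p(s(b))   [R2 at 1.1]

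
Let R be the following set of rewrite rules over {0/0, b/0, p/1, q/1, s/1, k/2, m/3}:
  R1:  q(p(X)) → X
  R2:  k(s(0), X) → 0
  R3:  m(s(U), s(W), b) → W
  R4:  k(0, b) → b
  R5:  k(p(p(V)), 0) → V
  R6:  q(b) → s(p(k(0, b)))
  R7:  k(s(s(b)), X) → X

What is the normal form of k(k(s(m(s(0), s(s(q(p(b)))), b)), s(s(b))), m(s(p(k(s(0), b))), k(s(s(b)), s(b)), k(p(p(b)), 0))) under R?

b

1. k(k(s(m(s(0), s(s(q(p(b)))), b)), s(s(b))), m(s(p(k(s(0), b))), k(s(s(b)), s(b)), k(p(p(b)), 0)))  →  k(k(s(s(q(p(b)))), s(s(b))), m(s(p(k(s(0), b))), k(s(s(b)), s(b)), k(p(p(b)), 0)))   [R3 at 1.1.1]
2. k(k(s(s(q(p(b)))), s(s(b))), m(s(p(k(s(0), b))), k(s(s(b)), s(b)), k(p(p(b)), 0)))  →  k(k(s(s(b)), s(s(b))), m(s(p(k(s(0), b))), k(s(s(b)), s(b)), k(p(p(b)), 0)))   [R1 at 1.1.1.1]
3. k(k(s(s(b)), s(s(b))), m(s(p(k(s(0), b))), k(s(s(b)), s(b)), k(p(p(b)), 0)))  →  k(s(s(b)), m(s(p(k(s(0), b))), k(s(s(b)), s(b)), k(p(p(b)), 0)))   [R7 at 1]
4. k(s(s(b)), m(s(p(k(s(0), b))), k(s(s(b)), s(b)), k(p(p(b)), 0)))  →  m(s(p(k(s(0), b))), k(s(s(b)), s(b)), k(p(p(b)), 0))   [R7 at ε]
5. m(s(p(k(s(0), b))), k(s(s(b)), s(b)), k(p(p(b)), 0))  →  m(s(p(0)), k(s(s(b)), s(b)), k(p(p(b)), 0))   [R2 at 1.1.1]
6. m(s(p(0)), k(s(s(b)), s(b)), k(p(p(b)), 0))  →  m(s(p(0)), s(b), k(p(p(b)), 0))   [R7 at 2]
7. m(s(p(0)), s(b), k(p(p(b)), 0))  →  m(s(p(0)), s(b), b)   [R5 at 3]
8. m(s(p(0)), s(b), b)  →  b   [R3 at ε]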